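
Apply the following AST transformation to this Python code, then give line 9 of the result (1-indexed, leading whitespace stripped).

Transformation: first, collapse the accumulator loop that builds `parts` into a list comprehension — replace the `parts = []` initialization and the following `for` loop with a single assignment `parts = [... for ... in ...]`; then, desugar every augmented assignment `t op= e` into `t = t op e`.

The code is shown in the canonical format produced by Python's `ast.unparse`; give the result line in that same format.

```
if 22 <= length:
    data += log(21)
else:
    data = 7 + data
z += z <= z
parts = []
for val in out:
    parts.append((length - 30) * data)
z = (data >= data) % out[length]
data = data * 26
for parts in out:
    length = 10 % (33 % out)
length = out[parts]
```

Transformed code:
if 22 <= length:
    data = data + log(21)
else:
    data = 7 + data
z = z + (z <= z)
parts = [(length - 30) * data for val in out]
z = (data >= data) % out[length]
data = data * 26
for parts in out:
    length = 10 % (33 % out)
length = out[parts]

for parts in out:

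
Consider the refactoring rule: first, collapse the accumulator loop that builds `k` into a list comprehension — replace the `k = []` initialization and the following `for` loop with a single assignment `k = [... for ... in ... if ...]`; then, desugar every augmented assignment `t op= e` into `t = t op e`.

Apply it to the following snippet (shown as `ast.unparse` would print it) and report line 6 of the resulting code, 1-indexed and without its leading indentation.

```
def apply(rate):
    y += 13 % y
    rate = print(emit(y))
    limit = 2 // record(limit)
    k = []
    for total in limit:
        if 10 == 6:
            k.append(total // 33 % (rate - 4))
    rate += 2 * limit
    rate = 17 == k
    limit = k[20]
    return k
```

Transformed code:
def apply(rate):
    y = y + 13 % y
    rate = print(emit(y))
    limit = 2 // record(limit)
    k = [total // 33 % (rate - 4) for total in limit if 10 == 6]
    rate = rate + 2 * limit
    rate = 17 == k
    limit = k[20]
    return k

rate = rate + 2 * limit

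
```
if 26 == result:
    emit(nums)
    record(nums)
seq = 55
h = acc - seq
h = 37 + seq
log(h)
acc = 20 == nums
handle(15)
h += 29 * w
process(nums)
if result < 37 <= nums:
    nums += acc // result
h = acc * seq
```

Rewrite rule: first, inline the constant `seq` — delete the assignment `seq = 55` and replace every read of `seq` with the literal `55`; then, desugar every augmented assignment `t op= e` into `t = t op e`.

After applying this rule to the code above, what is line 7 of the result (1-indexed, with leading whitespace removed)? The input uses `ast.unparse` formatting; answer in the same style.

Transformed code:
if 26 == result:
    emit(nums)
    record(nums)
h = acc - 55
h = 37 + 55
log(h)
acc = 20 == nums
handle(15)
h = h + 29 * w
process(nums)
if result < 37 <= nums:
    nums = nums + acc // result
h = acc * 55

acc = 20 == nums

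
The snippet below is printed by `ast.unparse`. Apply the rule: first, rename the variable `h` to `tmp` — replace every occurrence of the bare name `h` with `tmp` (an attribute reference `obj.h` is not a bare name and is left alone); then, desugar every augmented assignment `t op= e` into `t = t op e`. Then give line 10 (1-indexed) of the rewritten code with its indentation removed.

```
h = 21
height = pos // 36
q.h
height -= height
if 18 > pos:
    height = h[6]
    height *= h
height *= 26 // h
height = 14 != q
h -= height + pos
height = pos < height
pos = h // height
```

tmp = tmp - (height + pos)

Transformed code:
tmp = 21
height = pos // 36
q.h
height = height - height
if 18 > pos:
    height = tmp[6]
    height = height * tmp
height = height * (26 // tmp)
height = 14 != q
tmp = tmp - (height + pos)
height = pos < height
pos = tmp // height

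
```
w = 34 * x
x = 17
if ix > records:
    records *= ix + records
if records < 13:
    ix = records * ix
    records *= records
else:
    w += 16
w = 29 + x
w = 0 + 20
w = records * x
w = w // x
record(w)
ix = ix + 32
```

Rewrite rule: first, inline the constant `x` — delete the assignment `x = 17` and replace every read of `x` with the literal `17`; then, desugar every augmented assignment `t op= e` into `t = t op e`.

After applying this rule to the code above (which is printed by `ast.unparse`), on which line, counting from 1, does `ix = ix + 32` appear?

14

Transformed code:
w = 34 * 17
if ix > records:
    records = records * (ix + records)
if records < 13:
    ix = records * ix
    records = records * records
else:
    w = w + 16
w = 29 + 17
w = 0 + 20
w = records * 17
w = w // 17
record(w)
ix = ix + 32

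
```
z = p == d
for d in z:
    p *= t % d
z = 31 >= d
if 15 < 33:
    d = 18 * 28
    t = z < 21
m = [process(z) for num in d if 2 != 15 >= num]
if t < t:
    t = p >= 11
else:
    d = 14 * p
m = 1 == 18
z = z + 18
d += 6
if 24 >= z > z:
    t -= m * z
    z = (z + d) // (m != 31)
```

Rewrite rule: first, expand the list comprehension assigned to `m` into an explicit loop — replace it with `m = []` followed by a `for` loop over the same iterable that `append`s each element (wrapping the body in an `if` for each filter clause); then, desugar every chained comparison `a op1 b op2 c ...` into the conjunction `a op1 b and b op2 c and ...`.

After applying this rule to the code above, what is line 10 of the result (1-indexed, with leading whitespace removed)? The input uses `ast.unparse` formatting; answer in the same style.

Transformed code:
z = p == d
for d in z:
    p *= t % d
z = 31 >= d
if 15 < 33:
    d = 18 * 28
    t = z < 21
m = []
for num in d:
    if 2 != 15 and 15 >= num:
        m.append(process(z))
if t < t:
    t = p >= 11
else:
    d = 14 * p
m = 1 == 18
z = z + 18
d += 6
if 24 >= z and z > z:
    t -= m * z
    z = (z + d) // (m != 31)

if 2 != 15 and 15 >= num:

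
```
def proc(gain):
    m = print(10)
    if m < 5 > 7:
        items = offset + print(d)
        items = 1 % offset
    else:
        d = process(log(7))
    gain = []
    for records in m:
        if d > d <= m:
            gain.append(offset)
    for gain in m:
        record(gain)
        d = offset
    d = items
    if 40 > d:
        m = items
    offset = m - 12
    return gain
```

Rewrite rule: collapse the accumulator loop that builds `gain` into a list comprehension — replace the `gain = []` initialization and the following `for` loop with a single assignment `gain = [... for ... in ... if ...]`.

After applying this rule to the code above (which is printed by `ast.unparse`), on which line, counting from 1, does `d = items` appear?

12

Transformed code:
def proc(gain):
    m = print(10)
    if m < 5 > 7:
        items = offset + print(d)
        items = 1 % offset
    else:
        d = process(log(7))
    gain = [offset for records in m if d > d <= m]
    for gain in m:
        record(gain)
        d = offset
    d = items
    if 40 > d:
        m = items
    offset = m - 12
    return gain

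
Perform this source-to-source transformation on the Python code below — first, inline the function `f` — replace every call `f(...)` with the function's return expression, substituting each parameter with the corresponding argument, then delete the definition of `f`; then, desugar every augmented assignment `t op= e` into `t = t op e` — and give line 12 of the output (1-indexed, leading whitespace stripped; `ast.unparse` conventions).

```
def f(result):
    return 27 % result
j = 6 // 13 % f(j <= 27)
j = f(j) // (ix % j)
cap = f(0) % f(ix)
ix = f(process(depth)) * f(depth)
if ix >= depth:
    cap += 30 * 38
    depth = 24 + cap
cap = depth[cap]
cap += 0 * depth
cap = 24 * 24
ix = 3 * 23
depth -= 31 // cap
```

depth = depth - 31 // cap

Transformed code:
j = 6 // 13 % (27 % (j <= 27))
j = 27 % j // (ix % j)
cap = 27 % 0 % (27 % ix)
ix = 27 % process(depth) * (27 % depth)
if ix >= depth:
    cap = cap + 30 * 38
    depth = 24 + cap
cap = depth[cap]
cap = cap + 0 * depth
cap = 24 * 24
ix = 3 * 23
depth = depth - 31 // cap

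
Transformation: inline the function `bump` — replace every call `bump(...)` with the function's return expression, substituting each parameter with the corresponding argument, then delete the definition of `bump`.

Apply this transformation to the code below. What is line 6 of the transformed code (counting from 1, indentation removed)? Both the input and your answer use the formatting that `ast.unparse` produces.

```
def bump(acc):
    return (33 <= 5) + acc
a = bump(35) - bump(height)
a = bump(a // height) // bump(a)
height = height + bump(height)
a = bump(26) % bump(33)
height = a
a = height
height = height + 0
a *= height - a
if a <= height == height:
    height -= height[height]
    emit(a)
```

a = height

Transformed code:
a = (33 <= 5) + 35 - ((33 <= 5) + height)
a = ((33 <= 5) + a // height) // ((33 <= 5) + a)
height = height + ((33 <= 5) + height)
a = ((33 <= 5) + 26) % ((33 <= 5) + 33)
height = a
a = height
height = height + 0
a *= height - a
if a <= height == height:
    height -= height[height]
    emit(a)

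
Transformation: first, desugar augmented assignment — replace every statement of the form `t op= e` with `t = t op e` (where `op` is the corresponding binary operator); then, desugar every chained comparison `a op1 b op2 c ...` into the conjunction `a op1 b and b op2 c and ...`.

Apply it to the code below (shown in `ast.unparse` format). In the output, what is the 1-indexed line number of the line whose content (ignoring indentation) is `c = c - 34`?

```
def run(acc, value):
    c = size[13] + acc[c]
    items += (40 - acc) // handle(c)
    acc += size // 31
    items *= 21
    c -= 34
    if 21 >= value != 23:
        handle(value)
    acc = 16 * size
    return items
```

6

Transformed code:
def run(acc, value):
    c = size[13] + acc[c]
    items = items + (40 - acc) // handle(c)
    acc = acc + size // 31
    items = items * 21
    c = c - 34
    if 21 >= value and value != 23:
        handle(value)
    acc = 16 * size
    return items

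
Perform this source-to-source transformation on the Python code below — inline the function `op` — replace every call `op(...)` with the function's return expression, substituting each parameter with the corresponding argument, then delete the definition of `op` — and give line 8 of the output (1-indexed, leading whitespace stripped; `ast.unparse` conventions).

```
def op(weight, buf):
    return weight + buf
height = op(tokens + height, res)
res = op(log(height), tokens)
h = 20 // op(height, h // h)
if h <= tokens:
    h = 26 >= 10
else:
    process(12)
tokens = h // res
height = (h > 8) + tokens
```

Transformed code:
height = tokens + height + res
res = log(height) + tokens
h = 20 // (height + h // h)
if h <= tokens:
    h = 26 >= 10
else:
    process(12)
tokens = h // res
height = (h > 8) + tokens

tokens = h // res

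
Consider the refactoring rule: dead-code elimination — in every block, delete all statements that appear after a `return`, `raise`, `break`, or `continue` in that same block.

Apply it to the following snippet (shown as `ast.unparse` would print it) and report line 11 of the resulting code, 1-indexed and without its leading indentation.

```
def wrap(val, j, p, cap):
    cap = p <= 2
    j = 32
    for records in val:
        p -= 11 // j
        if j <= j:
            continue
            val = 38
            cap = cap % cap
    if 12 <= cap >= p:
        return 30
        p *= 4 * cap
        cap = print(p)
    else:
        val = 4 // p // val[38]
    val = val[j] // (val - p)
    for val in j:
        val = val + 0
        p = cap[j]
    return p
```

Transformed code:
def wrap(val, j, p, cap):
    cap = p <= 2
    j = 32
    for records in val:
        p -= 11 // j
        if j <= j:
            continue
    if 12 <= cap >= p:
        return 30
    else:
        val = 4 // p // val[38]
    val = val[j] // (val - p)
    for val in j:
        val = val + 0
        p = cap[j]
    return p

val = 4 // p // val[38]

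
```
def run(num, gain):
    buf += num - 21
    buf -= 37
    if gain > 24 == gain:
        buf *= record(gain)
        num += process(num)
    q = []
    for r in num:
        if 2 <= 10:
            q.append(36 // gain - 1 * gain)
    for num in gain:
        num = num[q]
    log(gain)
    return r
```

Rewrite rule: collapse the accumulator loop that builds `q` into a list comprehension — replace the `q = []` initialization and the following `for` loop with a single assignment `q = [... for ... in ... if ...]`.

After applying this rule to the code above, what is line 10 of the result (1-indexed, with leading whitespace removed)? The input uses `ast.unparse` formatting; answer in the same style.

log(gain)

Transformed code:
def run(num, gain):
    buf += num - 21
    buf -= 37
    if gain > 24 == gain:
        buf *= record(gain)
        num += process(num)
    q = [36 // gain - 1 * gain for r in num if 2 <= 10]
    for num in gain:
        num = num[q]
    log(gain)
    return r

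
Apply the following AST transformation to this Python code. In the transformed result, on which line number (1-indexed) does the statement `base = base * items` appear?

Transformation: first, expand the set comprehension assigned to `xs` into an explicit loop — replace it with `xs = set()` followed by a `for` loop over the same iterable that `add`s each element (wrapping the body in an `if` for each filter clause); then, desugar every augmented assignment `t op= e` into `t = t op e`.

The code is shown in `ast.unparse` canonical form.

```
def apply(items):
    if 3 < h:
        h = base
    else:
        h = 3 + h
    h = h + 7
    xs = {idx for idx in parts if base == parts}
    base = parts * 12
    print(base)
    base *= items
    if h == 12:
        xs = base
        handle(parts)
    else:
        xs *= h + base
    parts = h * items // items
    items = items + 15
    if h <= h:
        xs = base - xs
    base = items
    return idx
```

13

Transformed code:
def apply(items):
    if 3 < h:
        h = base
    else:
        h = 3 + h
    h = h + 7
    xs = set()
    for idx in parts:
        if base == parts:
            xs.add(idx)
    base = parts * 12
    print(base)
    base = base * items
    if h == 12:
        xs = base
        handle(parts)
    else:
        xs = xs * (h + base)
    parts = h * items // items
    items = items + 15
    if h <= h:
        xs = base - xs
    base = items
    return idx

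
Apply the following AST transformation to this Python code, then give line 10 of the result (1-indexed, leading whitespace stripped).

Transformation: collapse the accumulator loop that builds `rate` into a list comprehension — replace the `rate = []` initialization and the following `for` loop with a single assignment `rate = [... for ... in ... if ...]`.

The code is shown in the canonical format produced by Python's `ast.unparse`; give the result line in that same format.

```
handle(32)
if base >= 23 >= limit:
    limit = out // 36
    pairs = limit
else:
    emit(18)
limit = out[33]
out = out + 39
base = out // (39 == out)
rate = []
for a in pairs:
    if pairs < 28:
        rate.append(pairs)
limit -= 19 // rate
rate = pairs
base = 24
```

rate = [pairs for a in pairs if pairs < 28]

Transformed code:
handle(32)
if base >= 23 >= limit:
    limit = out // 36
    pairs = limit
else:
    emit(18)
limit = out[33]
out = out + 39
base = out // (39 == out)
rate = [pairs for a in pairs if pairs < 28]
limit -= 19 // rate
rate = pairs
base = 24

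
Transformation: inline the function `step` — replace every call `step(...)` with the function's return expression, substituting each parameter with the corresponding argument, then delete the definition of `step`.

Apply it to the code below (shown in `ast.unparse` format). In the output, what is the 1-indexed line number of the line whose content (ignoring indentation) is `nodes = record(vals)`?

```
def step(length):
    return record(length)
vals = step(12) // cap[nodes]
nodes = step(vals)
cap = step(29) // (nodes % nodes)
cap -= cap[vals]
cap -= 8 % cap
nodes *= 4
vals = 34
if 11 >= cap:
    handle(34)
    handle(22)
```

Transformed code:
vals = record(12) // cap[nodes]
nodes = record(vals)
cap = record(29) // (nodes % nodes)
cap -= cap[vals]
cap -= 8 % cap
nodes *= 4
vals = 34
if 11 >= cap:
    handle(34)
    handle(22)

2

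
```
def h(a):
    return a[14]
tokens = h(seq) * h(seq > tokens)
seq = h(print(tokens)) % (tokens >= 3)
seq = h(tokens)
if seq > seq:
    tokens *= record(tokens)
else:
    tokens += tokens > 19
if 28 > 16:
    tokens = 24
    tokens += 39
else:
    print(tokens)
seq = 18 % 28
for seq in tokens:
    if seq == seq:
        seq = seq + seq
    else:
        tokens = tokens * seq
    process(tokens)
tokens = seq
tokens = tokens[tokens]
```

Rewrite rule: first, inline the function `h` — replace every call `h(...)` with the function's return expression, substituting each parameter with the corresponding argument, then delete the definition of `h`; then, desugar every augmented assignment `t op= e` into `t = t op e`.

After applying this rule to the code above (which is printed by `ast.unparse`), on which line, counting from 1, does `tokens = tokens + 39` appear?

Transformed code:
tokens = seq[14] * (seq > tokens)[14]
seq = print(tokens)[14] % (tokens >= 3)
seq = tokens[14]
if seq > seq:
    tokens = tokens * record(tokens)
else:
    tokens = tokens + (tokens > 19)
if 28 > 16:
    tokens = 24
    tokens = tokens + 39
else:
    print(tokens)
seq = 18 % 28
for seq in tokens:
    if seq == seq:
        seq = seq + seq
    else:
        tokens = tokens * seq
    process(tokens)
tokens = seq
tokens = tokens[tokens]

10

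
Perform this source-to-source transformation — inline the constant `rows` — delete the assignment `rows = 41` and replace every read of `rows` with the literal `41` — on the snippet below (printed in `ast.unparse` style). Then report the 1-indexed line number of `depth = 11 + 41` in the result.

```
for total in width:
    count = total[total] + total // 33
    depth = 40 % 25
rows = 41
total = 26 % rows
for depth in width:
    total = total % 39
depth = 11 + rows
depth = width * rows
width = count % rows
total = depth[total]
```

Transformed code:
for total in width:
    count = total[total] + total // 33
    depth = 40 % 25
total = 26 % 41
for depth in width:
    total = total % 39
depth = 11 + 41
depth = width * 41
width = count % 41
total = depth[total]

7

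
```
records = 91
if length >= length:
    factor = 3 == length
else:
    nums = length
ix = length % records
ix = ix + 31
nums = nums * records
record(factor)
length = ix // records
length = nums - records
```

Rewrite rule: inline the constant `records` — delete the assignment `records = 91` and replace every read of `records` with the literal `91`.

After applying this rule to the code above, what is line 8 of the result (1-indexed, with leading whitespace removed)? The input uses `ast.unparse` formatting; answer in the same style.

record(factor)

Transformed code:
if length >= length:
    factor = 3 == length
else:
    nums = length
ix = length % 91
ix = ix + 31
nums = nums * 91
record(factor)
length = ix // 91
length = nums - 91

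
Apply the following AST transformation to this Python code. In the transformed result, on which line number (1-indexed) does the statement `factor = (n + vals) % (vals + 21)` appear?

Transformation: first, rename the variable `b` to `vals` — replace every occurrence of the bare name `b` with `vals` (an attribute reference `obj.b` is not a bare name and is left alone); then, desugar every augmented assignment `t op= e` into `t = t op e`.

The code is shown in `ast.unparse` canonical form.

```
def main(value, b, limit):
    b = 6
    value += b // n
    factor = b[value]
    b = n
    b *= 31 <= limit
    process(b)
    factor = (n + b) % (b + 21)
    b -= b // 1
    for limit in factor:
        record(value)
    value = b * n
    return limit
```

Transformed code:
def main(value, vals, limit):
    vals = 6
    value = value + vals // n
    factor = vals[value]
    vals = n
    vals = vals * (31 <= limit)
    process(vals)
    factor = (n + vals) % (vals + 21)
    vals = vals - vals // 1
    for limit in factor:
        record(value)
    value = vals * n
    return limit

8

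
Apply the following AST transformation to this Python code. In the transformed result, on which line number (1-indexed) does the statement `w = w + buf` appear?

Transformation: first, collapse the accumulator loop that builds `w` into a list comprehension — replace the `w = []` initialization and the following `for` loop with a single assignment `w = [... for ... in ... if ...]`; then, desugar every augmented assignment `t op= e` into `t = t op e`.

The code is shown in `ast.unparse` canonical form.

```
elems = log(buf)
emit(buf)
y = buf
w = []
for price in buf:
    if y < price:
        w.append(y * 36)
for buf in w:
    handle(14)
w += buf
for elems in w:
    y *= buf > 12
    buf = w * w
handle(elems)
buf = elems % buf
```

7

Transformed code:
elems = log(buf)
emit(buf)
y = buf
w = [y * 36 for price in buf if y < price]
for buf in w:
    handle(14)
w = w + buf
for elems in w:
    y = y * (buf > 12)
    buf = w * w
handle(elems)
buf = elems % buf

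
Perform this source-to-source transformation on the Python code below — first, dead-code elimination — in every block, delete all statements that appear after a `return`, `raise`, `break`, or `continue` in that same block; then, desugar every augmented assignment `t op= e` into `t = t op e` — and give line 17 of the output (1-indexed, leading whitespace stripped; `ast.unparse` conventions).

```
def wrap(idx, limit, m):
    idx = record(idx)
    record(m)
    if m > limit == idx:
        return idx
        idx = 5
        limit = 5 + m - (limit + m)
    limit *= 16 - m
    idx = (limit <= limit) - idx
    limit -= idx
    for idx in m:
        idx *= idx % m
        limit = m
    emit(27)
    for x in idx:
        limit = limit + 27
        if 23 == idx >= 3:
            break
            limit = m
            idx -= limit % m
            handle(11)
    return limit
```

Transformed code:
def wrap(idx, limit, m):
    idx = record(idx)
    record(m)
    if m > limit == idx:
        return idx
    limit = limit * (16 - m)
    idx = (limit <= limit) - idx
    limit = limit - idx
    for idx in m:
        idx = idx * (idx % m)
        limit = m
    emit(27)
    for x in idx:
        limit = limit + 27
        if 23 == idx >= 3:
            break
    return limit

return limit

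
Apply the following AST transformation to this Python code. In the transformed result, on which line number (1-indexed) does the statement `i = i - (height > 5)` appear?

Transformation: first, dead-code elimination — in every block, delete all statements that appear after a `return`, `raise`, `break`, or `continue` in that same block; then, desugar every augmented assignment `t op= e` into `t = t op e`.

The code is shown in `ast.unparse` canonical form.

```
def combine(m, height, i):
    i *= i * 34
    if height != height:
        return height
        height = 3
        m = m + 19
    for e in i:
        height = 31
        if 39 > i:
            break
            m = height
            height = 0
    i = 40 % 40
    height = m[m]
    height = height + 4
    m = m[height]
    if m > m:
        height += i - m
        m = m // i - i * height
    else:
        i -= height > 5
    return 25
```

Transformed code:
def combine(m, height, i):
    i = i * (i * 34)
    if height != height:
        return height
    for e in i:
        height = 31
        if 39 > i:
            break
    i = 40 % 40
    height = m[m]
    height = height + 4
    m = m[height]
    if m > m:
        height = height + (i - m)
        m = m // i - i * height
    else:
        i = i - (height > 5)
    return 25

17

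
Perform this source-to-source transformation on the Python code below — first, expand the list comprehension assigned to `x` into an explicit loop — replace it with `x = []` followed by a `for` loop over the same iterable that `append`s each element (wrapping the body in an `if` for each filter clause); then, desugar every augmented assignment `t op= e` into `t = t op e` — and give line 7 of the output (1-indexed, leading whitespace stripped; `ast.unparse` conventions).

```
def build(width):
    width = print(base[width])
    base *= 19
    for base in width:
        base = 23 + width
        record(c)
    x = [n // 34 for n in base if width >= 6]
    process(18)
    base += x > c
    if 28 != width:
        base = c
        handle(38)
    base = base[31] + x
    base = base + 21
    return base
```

Transformed code:
def build(width):
    width = print(base[width])
    base = base * 19
    for base in width:
        base = 23 + width
        record(c)
    x = []
    for n in base:
        if width >= 6:
            x.append(n // 34)
    process(18)
    base = base + (x > c)
    if 28 != width:
        base = c
        handle(38)
    base = base[31] + x
    base = base + 21
    return base

x = []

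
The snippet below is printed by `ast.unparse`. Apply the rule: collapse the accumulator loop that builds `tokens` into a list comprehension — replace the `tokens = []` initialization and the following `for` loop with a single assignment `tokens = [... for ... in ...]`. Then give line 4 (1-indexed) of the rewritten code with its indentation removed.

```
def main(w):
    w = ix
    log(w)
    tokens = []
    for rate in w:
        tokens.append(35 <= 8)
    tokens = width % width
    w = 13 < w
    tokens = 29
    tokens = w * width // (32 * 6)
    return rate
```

Transformed code:
def main(w):
    w = ix
    log(w)
    tokens = [35 <= 8 for rate in w]
    tokens = width % width
    w = 13 < w
    tokens = 29
    tokens = w * width // (32 * 6)
    return rate

tokens = [35 <= 8 for rate in w]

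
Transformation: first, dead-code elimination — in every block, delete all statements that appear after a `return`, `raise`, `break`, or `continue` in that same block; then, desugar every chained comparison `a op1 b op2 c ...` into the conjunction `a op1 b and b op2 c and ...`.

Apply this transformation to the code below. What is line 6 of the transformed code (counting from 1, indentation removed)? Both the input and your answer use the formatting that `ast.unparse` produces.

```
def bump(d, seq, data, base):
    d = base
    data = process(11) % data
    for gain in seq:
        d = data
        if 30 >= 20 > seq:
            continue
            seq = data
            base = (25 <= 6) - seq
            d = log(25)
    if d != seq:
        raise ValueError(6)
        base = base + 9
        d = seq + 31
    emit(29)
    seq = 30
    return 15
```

if 30 >= 20 and 20 > seq:

Transformed code:
def bump(d, seq, data, base):
    d = base
    data = process(11) % data
    for gain in seq:
        d = data
        if 30 >= 20 and 20 > seq:
            continue
    if d != seq:
        raise ValueError(6)
    emit(29)
    seq = 30
    return 15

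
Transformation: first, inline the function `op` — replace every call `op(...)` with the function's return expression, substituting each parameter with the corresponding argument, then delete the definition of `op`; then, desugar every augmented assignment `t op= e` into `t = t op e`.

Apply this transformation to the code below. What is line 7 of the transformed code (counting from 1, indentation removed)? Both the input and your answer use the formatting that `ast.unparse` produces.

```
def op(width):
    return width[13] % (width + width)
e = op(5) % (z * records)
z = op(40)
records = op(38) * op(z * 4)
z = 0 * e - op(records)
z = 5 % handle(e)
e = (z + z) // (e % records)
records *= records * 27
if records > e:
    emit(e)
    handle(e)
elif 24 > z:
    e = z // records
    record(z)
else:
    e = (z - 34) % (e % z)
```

Transformed code:
e = 5[13] % (5 + 5) % (z * records)
z = 40[13] % (40 + 40)
records = 38[13] % (38 + 38) * ((z * 4)[13] % (z * 4 + z * 4))
z = 0 * e - records[13] % (records + records)
z = 5 % handle(e)
e = (z + z) // (e % records)
records = records * (records * 27)
if records > e:
    emit(e)
    handle(e)
elif 24 > z:
    e = z // records
    record(z)
else:
    e = (z - 34) % (e % z)

records = records * (records * 27)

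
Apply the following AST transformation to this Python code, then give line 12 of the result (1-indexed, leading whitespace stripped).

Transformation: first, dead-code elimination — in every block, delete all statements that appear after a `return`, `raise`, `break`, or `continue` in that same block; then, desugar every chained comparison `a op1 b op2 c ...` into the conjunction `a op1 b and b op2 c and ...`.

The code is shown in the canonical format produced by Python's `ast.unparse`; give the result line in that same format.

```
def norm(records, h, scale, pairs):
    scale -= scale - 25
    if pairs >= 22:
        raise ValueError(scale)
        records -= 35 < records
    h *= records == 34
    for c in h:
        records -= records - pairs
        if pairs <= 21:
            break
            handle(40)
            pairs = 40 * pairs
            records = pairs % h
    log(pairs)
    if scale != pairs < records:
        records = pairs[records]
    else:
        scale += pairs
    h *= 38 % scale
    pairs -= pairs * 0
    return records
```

Transformed code:
def norm(records, h, scale, pairs):
    scale -= scale - 25
    if pairs >= 22:
        raise ValueError(scale)
    h *= records == 34
    for c in h:
        records -= records - pairs
        if pairs <= 21:
            break
    log(pairs)
    if scale != pairs and pairs < records:
        records = pairs[records]
    else:
        scale += pairs
    h *= 38 % scale
    pairs -= pairs * 0
    return records

records = pairs[records]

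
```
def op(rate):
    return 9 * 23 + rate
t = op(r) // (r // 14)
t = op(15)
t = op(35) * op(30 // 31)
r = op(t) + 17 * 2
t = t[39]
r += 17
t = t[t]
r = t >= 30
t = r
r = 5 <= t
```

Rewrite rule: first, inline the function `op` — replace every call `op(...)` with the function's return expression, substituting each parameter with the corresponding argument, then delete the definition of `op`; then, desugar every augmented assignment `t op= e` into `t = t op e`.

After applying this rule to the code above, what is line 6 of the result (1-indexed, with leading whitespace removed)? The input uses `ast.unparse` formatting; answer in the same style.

Transformed code:
t = (9 * 23 + r) // (r // 14)
t = 9 * 23 + 15
t = (9 * 23 + 35) * (9 * 23 + 30 // 31)
r = 9 * 23 + t + 17 * 2
t = t[39]
r = r + 17
t = t[t]
r = t >= 30
t = r
r = 5 <= t

r = r + 17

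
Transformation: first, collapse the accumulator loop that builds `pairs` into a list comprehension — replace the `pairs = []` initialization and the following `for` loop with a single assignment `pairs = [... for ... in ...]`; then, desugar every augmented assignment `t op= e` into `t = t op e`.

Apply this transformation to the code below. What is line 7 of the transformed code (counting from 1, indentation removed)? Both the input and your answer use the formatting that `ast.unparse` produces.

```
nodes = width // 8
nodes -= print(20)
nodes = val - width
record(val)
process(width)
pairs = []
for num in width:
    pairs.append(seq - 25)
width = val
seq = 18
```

Transformed code:
nodes = width // 8
nodes = nodes - print(20)
nodes = val - width
record(val)
process(width)
pairs = [seq - 25 for num in width]
width = val
seq = 18

width = val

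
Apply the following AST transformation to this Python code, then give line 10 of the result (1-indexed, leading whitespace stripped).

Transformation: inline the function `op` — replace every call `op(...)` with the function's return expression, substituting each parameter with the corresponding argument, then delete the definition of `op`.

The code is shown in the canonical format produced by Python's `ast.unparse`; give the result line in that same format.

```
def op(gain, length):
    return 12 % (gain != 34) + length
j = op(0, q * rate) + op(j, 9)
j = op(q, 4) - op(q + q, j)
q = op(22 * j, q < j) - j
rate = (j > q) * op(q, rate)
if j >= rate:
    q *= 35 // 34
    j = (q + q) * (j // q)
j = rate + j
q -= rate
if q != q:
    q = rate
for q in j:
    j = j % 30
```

Transformed code:
j = 12 % (0 != 34) + q * rate + (12 % (j != 34) + 9)
j = 12 % (q != 34) + 4 - (12 % (q + q != 34) + j)
q = 12 % (22 * j != 34) + (q < j) - j
rate = (j > q) * (12 % (q != 34) + rate)
if j >= rate:
    q *= 35 // 34
    j = (q + q) * (j // q)
j = rate + j
q -= rate
if q != q:
    q = rate
for q in j:
    j = j % 30

if q != q:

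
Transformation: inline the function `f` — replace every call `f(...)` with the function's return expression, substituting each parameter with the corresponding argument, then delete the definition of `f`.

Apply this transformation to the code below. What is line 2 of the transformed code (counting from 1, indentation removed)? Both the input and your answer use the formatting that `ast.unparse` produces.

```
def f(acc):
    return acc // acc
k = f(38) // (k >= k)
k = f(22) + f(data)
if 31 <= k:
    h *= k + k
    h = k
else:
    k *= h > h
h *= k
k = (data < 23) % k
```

Transformed code:
k = 38 // 38 // (k >= k)
k = 22 // 22 + data // data
if 31 <= k:
    h *= k + k
    h = k
else:
    k *= h > h
h *= k
k = (data < 23) % k

k = 22 // 22 + data // data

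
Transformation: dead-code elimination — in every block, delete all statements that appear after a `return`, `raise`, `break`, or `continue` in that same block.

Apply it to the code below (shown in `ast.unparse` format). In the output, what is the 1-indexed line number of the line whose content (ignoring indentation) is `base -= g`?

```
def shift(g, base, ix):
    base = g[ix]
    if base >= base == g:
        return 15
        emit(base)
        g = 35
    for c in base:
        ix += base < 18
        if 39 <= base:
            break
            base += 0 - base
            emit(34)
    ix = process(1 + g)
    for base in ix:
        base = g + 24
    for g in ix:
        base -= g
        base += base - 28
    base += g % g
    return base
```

Transformed code:
def shift(g, base, ix):
    base = g[ix]
    if base >= base == g:
        return 15
    for c in base:
        ix += base < 18
        if 39 <= base:
            break
    ix = process(1 + g)
    for base in ix:
        base = g + 24
    for g in ix:
        base -= g
        base += base - 28
    base += g % g
    return base

13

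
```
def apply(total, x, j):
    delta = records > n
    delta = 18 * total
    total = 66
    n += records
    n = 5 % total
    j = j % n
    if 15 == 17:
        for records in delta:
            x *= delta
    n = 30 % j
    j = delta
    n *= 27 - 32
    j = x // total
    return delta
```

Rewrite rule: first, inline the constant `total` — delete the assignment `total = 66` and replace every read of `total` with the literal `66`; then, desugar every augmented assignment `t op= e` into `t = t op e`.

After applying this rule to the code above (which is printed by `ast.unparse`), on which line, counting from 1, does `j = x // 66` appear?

13

Transformed code:
def apply(total, x, j):
    delta = records > n
    delta = 18 * 66
    n = n + records
    n = 5 % 66
    j = j % n
    if 15 == 17:
        for records in delta:
            x = x * delta
    n = 30 % j
    j = delta
    n = n * (27 - 32)
    j = x // 66
    return delta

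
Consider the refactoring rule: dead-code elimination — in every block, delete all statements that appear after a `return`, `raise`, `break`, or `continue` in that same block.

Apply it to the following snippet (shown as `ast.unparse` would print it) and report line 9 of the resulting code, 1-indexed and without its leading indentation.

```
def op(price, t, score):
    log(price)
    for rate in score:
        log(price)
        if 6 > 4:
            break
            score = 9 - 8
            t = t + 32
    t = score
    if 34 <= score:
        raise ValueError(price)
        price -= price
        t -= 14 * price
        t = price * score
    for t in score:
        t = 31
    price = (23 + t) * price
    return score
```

Transformed code:
def op(price, t, score):
    log(price)
    for rate in score:
        log(price)
        if 6 > 4:
            break
    t = score
    if 34 <= score:
        raise ValueError(price)
    for t in score:
        t = 31
    price = (23 + t) * price
    return score

raise ValueError(price)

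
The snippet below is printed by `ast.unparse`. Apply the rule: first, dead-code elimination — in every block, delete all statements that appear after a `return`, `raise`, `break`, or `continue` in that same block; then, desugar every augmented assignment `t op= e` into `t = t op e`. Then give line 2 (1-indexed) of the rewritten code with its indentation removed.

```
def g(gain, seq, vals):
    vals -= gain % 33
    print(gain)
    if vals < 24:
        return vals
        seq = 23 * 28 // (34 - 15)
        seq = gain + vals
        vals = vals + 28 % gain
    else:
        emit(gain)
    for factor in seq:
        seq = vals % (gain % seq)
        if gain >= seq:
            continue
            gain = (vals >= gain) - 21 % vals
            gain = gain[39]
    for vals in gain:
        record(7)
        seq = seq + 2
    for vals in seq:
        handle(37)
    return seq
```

vals = vals - gain % 33

Transformed code:
def g(gain, seq, vals):
    vals = vals - gain % 33
    print(gain)
    if vals < 24:
        return vals
    else:
        emit(gain)
    for factor in seq:
        seq = vals % (gain % seq)
        if gain >= seq:
            continue
    for vals in gain:
        record(7)
        seq = seq + 2
    for vals in seq:
        handle(37)
    return seq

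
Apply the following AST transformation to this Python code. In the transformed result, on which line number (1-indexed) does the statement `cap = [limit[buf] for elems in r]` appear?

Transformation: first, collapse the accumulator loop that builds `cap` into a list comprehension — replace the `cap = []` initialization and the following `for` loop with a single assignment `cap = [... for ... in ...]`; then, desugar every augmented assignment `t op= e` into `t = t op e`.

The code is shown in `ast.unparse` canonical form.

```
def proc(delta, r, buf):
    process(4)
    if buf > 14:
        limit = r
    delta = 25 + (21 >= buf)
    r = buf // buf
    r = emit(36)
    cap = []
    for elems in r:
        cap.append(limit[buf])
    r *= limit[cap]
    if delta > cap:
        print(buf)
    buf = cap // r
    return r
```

8

Transformed code:
def proc(delta, r, buf):
    process(4)
    if buf > 14:
        limit = r
    delta = 25 + (21 >= buf)
    r = buf // buf
    r = emit(36)
    cap = [limit[buf] for elems in r]
    r = r * limit[cap]
    if delta > cap:
        print(buf)
    buf = cap // r
    return r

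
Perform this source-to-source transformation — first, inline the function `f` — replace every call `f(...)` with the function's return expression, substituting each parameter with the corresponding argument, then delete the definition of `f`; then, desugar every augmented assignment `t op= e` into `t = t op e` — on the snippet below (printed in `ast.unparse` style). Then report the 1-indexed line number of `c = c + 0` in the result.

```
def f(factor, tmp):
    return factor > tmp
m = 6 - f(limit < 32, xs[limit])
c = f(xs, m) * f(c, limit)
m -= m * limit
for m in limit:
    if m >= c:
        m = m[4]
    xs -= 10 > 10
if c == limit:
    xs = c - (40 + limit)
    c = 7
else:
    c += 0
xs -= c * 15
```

12

Transformed code:
m = 6 - ((limit < 32) > xs[limit])
c = (xs > m) * (c > limit)
m = m - m * limit
for m in limit:
    if m >= c:
        m = m[4]
    xs = xs - (10 > 10)
if c == limit:
    xs = c - (40 + limit)
    c = 7
else:
    c = c + 0
xs = xs - c * 15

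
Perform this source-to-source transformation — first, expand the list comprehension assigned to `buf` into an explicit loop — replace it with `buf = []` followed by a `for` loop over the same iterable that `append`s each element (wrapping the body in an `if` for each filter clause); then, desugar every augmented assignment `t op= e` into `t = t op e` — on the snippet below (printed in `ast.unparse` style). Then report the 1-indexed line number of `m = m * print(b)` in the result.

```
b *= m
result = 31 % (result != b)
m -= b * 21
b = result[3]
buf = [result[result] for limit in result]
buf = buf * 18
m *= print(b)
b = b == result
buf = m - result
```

9

Transformed code:
b = b * m
result = 31 % (result != b)
m = m - b * 21
b = result[3]
buf = []
for limit in result:
    buf.append(result[result])
buf = buf * 18
m = m * print(b)
b = b == result
buf = m - result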